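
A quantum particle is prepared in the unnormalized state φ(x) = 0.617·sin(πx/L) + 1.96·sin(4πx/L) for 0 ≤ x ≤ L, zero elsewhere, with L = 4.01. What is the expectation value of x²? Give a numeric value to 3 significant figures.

⟨x²⟩ = ∫ x²·|φ|² dx / ∫|φ|² dx (integrals over the domain).
On 0 ≤ x ≤ L (j ≠ l): ∫sin²(jπx/L) dx = L/2, ∫sin(jπx/L)·sin(lπx/L) dx = 0; diagonal moments ∫x·sin²(jπx/L) dx = L²/4, ∫x²·sin²(jπx/L) dx = L³·(1/6 − 1/(4j²π²)); cross terms ∫x·sin(jπx/L)·sin(lπx/L) dx = 0 for j + l even and −4jlL²/(π²(j² − l²)²) for j + l odd, ∫x²·sin(jπx/L)·sin(lπx/L) dx = (−1)^(j+l)·4jlL³/(π²(j² − l²)²); higher powers the same way via product-to-sum and parts.
State is unnormalized: ∫|φ|² dx = 8.4657, and ∫φ*·x²·φ dx = 43.239, so ⟨x²⟩ = 43.239 / 8.4657.
⟨x²⟩ = 5.1075.

5.11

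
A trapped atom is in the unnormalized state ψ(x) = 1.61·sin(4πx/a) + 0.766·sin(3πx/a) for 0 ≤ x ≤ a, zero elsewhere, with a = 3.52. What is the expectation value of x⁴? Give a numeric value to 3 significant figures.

11.7

⟨x⁴⟩ = ∫ x⁴·|ψ|² dx / ∫|ψ|² dx (integrals over the domain).
On 0 ≤ x ≤ a (j ≠ l): ∫sin²(jπx/a) dx = a/2, ∫sin(jπx/a)·sin(lπx/a) dx = 0; diagonal moments ∫x·sin²(jπx/a) dx = a²/4, ∫x²·sin²(jπx/a) dx = a³·(1/6 − 1/(4j²π²)); cross terms ∫x·sin(jπx/a)·sin(lπx/a) dx = 0 for j + l even and −4jla²/(π²(j² − l²)²) for j + l odd, ∫x²·sin(jπx/a)·sin(lπx/a) dx = (−1)^(j+l)·4jla³/(π²(j² − l²)²); higher powers the same way via product-to-sum and parts.
State is unnormalized: ∫|ψ|² dx = 5.5948, and ∫ψ*·x⁴·ψ dx = 65.181, so ⟨x⁴⟩ = 65.181 / 5.5948.
⟨x⁴⟩ = 11.650.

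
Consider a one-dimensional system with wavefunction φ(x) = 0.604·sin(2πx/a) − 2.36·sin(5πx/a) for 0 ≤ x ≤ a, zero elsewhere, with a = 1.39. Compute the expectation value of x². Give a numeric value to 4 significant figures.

0.6559

⟨x²⟩ = ∫ x²·|φ|² dx / ∫|φ|² dx (integrals over the domain).
On 0 ≤ x ≤ a (j ≠ l): ∫sin²(jπx/a) dx = a/2, ∫sin(jπx/a)·sin(lπx/a) dx = 0; diagonal moments ∫x·sin²(jπx/a) dx = a²/4, ∫x²·sin²(jπx/a) dx = a³·(1/6 − 1/(4j²π²)); cross terms ∫x·sin(jπx/a)·sin(lπx/a) dx = 0 for j + l even and −4jla²/(π²(j² − l²)²) for j + l odd, ∫x²·sin(jπx/a)·sin(lπx/a) dx = (−1)^(j+l)·4jla³/(π²(j² − l²)²); higher powers the same way via product-to-sum and parts.
State is unnormalized: ∫|φ|² dx = 4.1244, and ∫φ*·x²·φ dx = 2.7053, so ⟨x²⟩ = 2.7053 / 4.1244.
⟨x²⟩ = 0.65591.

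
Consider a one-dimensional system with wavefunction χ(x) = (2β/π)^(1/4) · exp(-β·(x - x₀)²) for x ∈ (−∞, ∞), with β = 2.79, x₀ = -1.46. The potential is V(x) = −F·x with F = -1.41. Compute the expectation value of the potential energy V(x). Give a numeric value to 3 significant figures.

-2.06

⟨V⟩ = ∫ V(x)·|χ|² dx.
Gaussian moments (u = x − x₀): ∫u^(2j)·e^(−2βu²) du = (2j−1)!!/(4β)^j · √(π/(2β)), odd powers integrate to 0; here √(π/(2β)) = 0.75034.
⟨V⟩ = -2.0586.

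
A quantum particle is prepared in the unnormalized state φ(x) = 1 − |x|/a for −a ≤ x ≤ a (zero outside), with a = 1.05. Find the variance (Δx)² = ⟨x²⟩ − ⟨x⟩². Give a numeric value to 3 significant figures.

Compute ⟨x⟩ and ⟨x²⟩ separately, then (Δx)² = ⟨x²⟩ − ⟨x⟩².
φ is even, so ∫ over [−a, a] = 2∫₀ᵃ with φ = 1 − x/a there: ∫₀ᵃ (1 − x/a)² dx = a/3, ∫₀ᵃ x²(1 − x/a)² dx = a³/30, ∫₀ᵃ x⁴(1 − x/a)² dx = a⁵/105.
Normalization: ∫|φ|² dx = 0.70000.
⟨x⟩ = 0.0000 and ⟨x²⟩ = 0.11025.
(Δx)² = 0.11025 − (0.0000)² = 0.11025.

0.110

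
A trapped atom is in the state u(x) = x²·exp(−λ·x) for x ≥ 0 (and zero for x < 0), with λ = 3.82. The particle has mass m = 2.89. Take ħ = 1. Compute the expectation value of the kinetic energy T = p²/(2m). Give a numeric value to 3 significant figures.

T = −(ħ²/2m) d²/dx², so ⟨T⟩ = −(ħ²/2m) ∫ u*·u'' dx / ∫|u|² dx; with m = 2.89.
Differentiate x²·exp(−λ·x) with the product rule; every integrand then reduces to terms xʲ·e^(−2λx) on [0, ∞), with ∫₀^∞ xʲ·e^(−2λx) dx = j!/(2λ)^(j+1).
State is unnormalized: ∫|u|² dx = 0.00092203, and ∫u*·(−ħ²/2m · u'') dx = 0.00077593, so ⟨T⟩ = 0.00077593 / 0.00092203.
⟨T⟩ = 0.84155.

0.842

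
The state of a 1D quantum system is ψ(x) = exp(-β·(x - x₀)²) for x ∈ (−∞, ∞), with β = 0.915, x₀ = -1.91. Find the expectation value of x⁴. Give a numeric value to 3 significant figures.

19.5

⟨x⁴⟩ = ∫ x⁴·|ψ|² dx / ∫|ψ|² dx (integrals over the domain).
Gaussian moments (u = x − x₀): ∫u^(2j)·e^(−2βu²) du = (2j−1)!!/(4β)^j · √(π/(2β)), odd powers integrate to 0; here √(π/(2β)) = 1.3102.
State is unnormalized: ∫|ψ|² dx = 1.3102, and ∫ψ*·x⁴·ψ dx = 25.567, so ⟨x⁴⟩ = 25.567 / 1.3102.
⟨x⁴⟩ = 19.513.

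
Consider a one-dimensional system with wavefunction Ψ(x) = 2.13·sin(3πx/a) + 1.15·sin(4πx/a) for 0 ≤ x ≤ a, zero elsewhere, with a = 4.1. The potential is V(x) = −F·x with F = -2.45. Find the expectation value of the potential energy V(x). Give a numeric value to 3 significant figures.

3.36

⟨V⟩ = ∫ V(x)·|Ψ|² dx / ∫|Ψ|² dx.
On 0 ≤ x ≤ a (j ≠ l): ∫sin²(jπx/a) dx = a/2, ∫sin(jπx/a)·sin(lπx/a) dx = 0; diagonal moments ∫x·sin²(jπx/a) dx = a²/4, ∫x²·sin²(jπx/a) dx = a³·(1/6 − 1/(4j²π²)); cross terms ∫x·sin(jπx/a)·sin(lπx/a) dx = 0 for j + l even and −4jla²/(π²(j² − l²)²) for j + l odd, ∫x²·sin(jπx/a)·sin(lπx/a) dx = (−1)^(j+l)·4jla³/(π²(j² − l²)²); higher powers the same way via product-to-sum and parts.
State is unnormalized: ∫|Ψ|² dx = 12.012, and ∫Ψ*·V(x)·Ψ dx = 40.303, so ⟨V⟩ = 40.303 / 12.012.
⟨V⟩ = 3.3553.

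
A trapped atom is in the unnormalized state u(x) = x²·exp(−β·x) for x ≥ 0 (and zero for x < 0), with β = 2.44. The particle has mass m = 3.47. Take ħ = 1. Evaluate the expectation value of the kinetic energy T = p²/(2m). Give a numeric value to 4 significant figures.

0.2860

T = −(ħ²/2m) d²/dx², so ⟨T⟩ = −(ħ²/2m) ∫ u*·u'' dx / ∫|u|² dx; with m = 3.47.
Differentiate x²·exp(−β·x) with the product rule; every integrand then reduces to terms xʲ·e^(−2βx) on [0, ∞), with ∫₀^∞ xʲ·e^(−2βx) dx = j!/(2β)^(j+1).
State is unnormalized: ∫|u|² dx = 0.0086719, and ∫u*·(−ħ²/2m · u'') dx = 0.0024798, so ⟨T⟩ = 0.0024798 / 0.0086719.
⟨T⟩ = 0.28596.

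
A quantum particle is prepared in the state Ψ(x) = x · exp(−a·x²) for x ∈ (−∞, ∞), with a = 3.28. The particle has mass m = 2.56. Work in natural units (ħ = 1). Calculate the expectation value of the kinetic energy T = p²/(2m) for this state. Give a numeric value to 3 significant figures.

1.92

T = −(ħ²/2m) d²/dx², so ⟨T⟩ = −(ħ²/2m) ∫ Ψ*·Ψ'' dx / ∫|Ψ|² dx; with m = 2.56.
Expand each integrand as polynomial × e^(−2ax²) and use ∫x^(2j)·e^(−2ax²) dx = (2j−1)!!/(4a)^j · √(π/(2a)), odd powers → 0; here √(π/(2a)) = 0.69203. Differentiate with the product rule, d/dx e^(−ax²) = −2ax·e^(−ax²).
State is unnormalized: ∫|Ψ|² dx = 0.052746, and ∫Ψ*·(−ħ²/2m · Ψ'') dx = 0.10137, so ⟨T⟩ = 0.10137 / 0.052746.
⟨T⟩ = 1.9219.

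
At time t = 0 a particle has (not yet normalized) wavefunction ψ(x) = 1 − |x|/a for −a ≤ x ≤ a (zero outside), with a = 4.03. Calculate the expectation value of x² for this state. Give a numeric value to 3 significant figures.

⟨x²⟩ = ∫ x²·|ψ|² dx / ∫|ψ|² dx (integrals over the domain).
ψ is even, so ∫ over [−a, a] = 2∫₀ᵃ with ψ = 1 − x/a there: ∫₀ᵃ (1 − x/a)² dx = a/3, ∫₀ᵃ x²(1 − x/a)² dx = a³/30, ∫₀ᵃ x⁴(1 − x/a)² dx = a⁵/105.
State is unnormalized: ∫|ψ|² dx = 2.6867, and ∫ψ*·x²·ψ dx = 4.3634, so ⟨x²⟩ = 4.3634 / 2.6867.
⟨x²⟩ = 1.6241.

1.62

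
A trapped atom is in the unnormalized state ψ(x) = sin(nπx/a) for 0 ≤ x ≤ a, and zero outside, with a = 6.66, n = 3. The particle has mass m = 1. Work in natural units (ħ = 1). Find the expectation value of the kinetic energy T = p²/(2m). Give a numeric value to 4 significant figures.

1.001

T = −(ħ²/2m) d²/dx², so ⟨T⟩ = −(ħ²/2m) ∫ ψ*·ψ'' dx / ∫|ψ|² dx; with m = 1.
d/dx sin(nπx/a) = (nπ/a)·cos(nπx/a) and d²/dx² sin(nπx/a) = −(nπ/a)²·sin(nπx/a); on 0 ≤ x ≤ a, ∫sin²(nπx/a) dx = a/2 and ∫sin(nπx/a)·cos(nπx/a) dx = 0.
State is unnormalized: ∫|ψ|² dx = 3.3300, and ∫ψ*·(−ħ²/2m · ψ'') dx = 3.3343, so ⟨T⟩ = 3.3343 / 3.3300.
⟨T⟩ = 1.0013.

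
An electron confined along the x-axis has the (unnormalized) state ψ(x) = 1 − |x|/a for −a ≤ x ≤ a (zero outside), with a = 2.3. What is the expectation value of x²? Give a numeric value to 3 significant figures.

0.529

⟨x²⟩ = ∫ x²·|ψ|² dx / ∫|ψ|² dx (integrals over the domain).
ψ is even, so ∫ over [−a, a] = 2∫₀ᵃ with ψ = 1 − x/a there: ∫₀ᵃ (1 − x/a)² dx = a/3, ∫₀ᵃ x²(1 − x/a)² dx = a³/30, ∫₀ᵃ x⁴(1 − x/a)² dx = a⁵/105.
State is unnormalized: ∫|ψ|² dx = 1.5333, and ∫ψ*·x²·ψ dx = 0.81113, so ⟨x²⟩ = 0.81113 / 1.5333.
⟨x²⟩ = 0.52900.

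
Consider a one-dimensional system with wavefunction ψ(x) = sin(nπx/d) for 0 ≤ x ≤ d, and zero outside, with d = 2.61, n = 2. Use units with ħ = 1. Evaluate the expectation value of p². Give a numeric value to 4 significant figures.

p² ψ = −ħ² d²ψ/dx²; ⟨p²⟩ = −ħ² ∫ ψ*·ψ'' dx / ∫|ψ|² dx.
d/dx sin(nπx/d) = (nπ/d)·cos(nπx/d) and d²/dx² sin(nπx/d) = −(nπ/d)²·sin(nπx/d); on 0 ≤ x ≤ d, ∫sin²(nπx/d) dx = d/2 and ∫sin(nπx/d)·cos(nπx/d) dx = 0.
State is unnormalized: ∫|ψ|² dx = 1.3050, and ∫ψ*·(−ħ² ψ'') dx = 7.5629, so ⟨p²⟩ = 7.5629 / 1.3050.
⟨p²⟩ = 5.7953.

5.795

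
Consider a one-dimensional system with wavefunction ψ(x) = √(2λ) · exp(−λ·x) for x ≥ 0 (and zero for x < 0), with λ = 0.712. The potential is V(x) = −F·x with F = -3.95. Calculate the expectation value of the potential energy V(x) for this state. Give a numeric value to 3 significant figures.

⟨V⟩ = ∫ V(x)·|ψ|² dx.
Every integrand reduces to terms xʲ·e^(−2λx) on [0, ∞); use ∫₀^∞ xʲ·e^(−2λx) dx = j!/(2λ)^(j+1).
⟨V⟩ = 2.7739.

2.77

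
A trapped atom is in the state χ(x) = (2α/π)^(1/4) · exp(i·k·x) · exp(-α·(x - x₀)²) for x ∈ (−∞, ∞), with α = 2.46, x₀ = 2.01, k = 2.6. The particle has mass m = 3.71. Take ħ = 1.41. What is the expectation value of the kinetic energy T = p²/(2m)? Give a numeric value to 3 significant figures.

T = −(ħ²/2m) d²/dx², so ⟨T⟩ = −(ħ²/2m) ∫ χ*·χ'' dx; with m = 3.71.
Gaussian moments (u = x − x₀): ∫u^(2j)·e^(−2αu²) du = (2j−1)!!/(4α)^j · √(π/(2α)), odd powers integrate to 0; here √(π/(2α)) = 0.79908. Derivatives: χ′ = (ik − 2αu)·χ, χ″ = ((ik − 2αu)² − 2α)·χ; the odd-in-u pieces drop out.
⟨T⟩ = 2.4704.

2.47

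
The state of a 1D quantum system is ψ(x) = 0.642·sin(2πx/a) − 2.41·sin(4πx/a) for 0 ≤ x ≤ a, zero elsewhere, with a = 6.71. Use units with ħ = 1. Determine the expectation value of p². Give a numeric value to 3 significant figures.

3.33

p² ψ = −ħ² d²ψ/dx²; ⟨p²⟩ = −ħ² ∫ ψ*·ψ'' dx / ∫|ψ|² dx.
d²/dx² sin(jπx/a) = −(jπ/a)²·sin(jπx/a); on 0 ≤ x ≤ a, ∫sin²(jπx/a) dx = a/2 and ∫sin(jπx/a)·sin(lπx/a) dx = 0 for j ≠ l, so only diagonal terms survive in ∫|ψ|² and ∫ψ·ψ″; ∫ψ·ψ′ dx = [ψ²/2] between the walls = 0.
State is unnormalized: ∫|ψ|² dx = 20.869, and ∫ψ*·(−ħ² ψ'') dx = 69.557, so ⟨p²⟩ = 69.557 / 20.869.
⟨p²⟩ = 3.3330.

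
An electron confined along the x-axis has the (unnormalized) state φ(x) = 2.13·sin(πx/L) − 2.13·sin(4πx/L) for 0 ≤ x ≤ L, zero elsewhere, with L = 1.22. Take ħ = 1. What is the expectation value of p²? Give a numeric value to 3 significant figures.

p² φ = −ħ² d²φ/dx²; ⟨p²⟩ = −ħ² ∫ φ*·φ'' dx / ∫|φ|² dx.
d²/dx² sin(jπx/L) = −(jπ/L)²·sin(jπx/L); on 0 ≤ x ≤ L, ∫sin²(jπx/L) dx = L/2 and ∫sin(jπx/L)·sin(lπx/L) dx = 0 for j ≠ l, so only diagonal terms survive in ∫|φ|² and ∫φ·φ″; ∫φ·φ′ dx = [φ²/2] between the walls = 0.
State is unnormalized: ∫|φ|² dx = 5.5350, and ∫φ*·(−ħ² φ'') dx = 311.97, so ⟨p²⟩ = 311.97 / 5.5350.
⟨p²⟩ = 56.364.

56.4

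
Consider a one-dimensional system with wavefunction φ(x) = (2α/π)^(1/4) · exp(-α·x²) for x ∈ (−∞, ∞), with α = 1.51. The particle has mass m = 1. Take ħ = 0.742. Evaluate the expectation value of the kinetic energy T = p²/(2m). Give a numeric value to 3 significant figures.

0.416

T = −(ħ²/2m) d²/dx², so ⟨T⟩ = −(ħ²/2m) ∫ φ*·φ'' dx; with m = 1.
Gaussian moments: ∫x^(2j)·e^(−2αx²) dx = (2j−1)!!/(4α)^j · √(π/(2α)), odd powers integrate to 0; here √(π/(2α)) = 1.0199. Derivatives: d/dx e^(−αx²) = −2αx·e^(−αx²), d²/dx² e^(−αx²) = (4α²x² − 2α)·e^(−αx²).
⟨T⟩ = 0.41568.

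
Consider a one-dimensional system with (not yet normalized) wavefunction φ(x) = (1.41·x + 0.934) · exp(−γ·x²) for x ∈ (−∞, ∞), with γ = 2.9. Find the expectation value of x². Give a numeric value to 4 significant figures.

0.1145

⟨x²⟩ = ∫ x²·|φ|² dx / ∫|φ|² dx (integrals over the domain).
Expand each integrand as polynomial × e^(−2γx²) and use ∫x^(2j)·e^(−2γx²) dx = (2j−1)!!/(4γ)^j · √(π/(2γ)), odd powers → 0; here √(π/(2γ)) = 0.73597.
State is unnormalized: ∫|φ|² dx = 0.76817, and ∫φ*·x²·φ dx = 0.087969, so ⟨x²⟩ = 0.087969 / 0.76817.
⟨x²⟩ = 0.11452.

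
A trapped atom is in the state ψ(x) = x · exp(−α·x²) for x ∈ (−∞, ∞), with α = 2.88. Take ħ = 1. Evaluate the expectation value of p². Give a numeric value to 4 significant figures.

p² ψ = −ħ² d²ψ/dx²; ⟨p²⟩ = −ħ² ∫ ψ*·ψ'' dx / ∫|ψ|² dx.
Expand each integrand as polynomial × e^(−2αx²) and use ∫x^(2j)·e^(−2αx²) dx = (2j−1)!!/(4α)^j · √(π/(2α)), odd powers → 0; here √(π/(2α)) = 0.73852. Differentiate with the product rule, d/dx e^(−αx²) = −2αx·e^(−αx²).
State is unnormalized: ∫|ψ|² dx = 0.064108, and ∫ψ*·(−ħ² ψ'') dx = 0.55389, so ⟨p²⟩ = 0.55389 / 0.064108.
⟨p²⟩ = 8.6400.

8.640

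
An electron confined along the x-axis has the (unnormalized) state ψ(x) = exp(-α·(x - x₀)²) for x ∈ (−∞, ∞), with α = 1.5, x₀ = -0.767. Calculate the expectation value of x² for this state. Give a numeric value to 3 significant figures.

⟨x²⟩ = ∫ x²·|ψ|² dx / ∫|ψ|² dx (integrals over the domain).
Gaussian moments (u = x − x₀): ∫u^(2j)·e^(−2αu²) du = (2j−1)!!/(4α)^j · √(π/(2α)), odd powers integrate to 0; here √(π/(2α)) = 1.0233.
State is unnormalized: ∫|ψ|² dx = 1.0233, and ∫ψ*·x²·ψ dx = 0.77257, so ⟨x²⟩ = 0.77257 / 1.0233.
⟨x²⟩ = 0.75496.

0.755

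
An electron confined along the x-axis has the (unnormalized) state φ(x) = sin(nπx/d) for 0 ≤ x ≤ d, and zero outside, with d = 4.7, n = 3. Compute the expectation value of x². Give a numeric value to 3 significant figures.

⟨x²⟩ = ∫ x²·|φ|² dx / ∫|φ|² dx (integrals over the domain).
With sin²θ = (1 − cos2θ)/2 on 0 ≤ x ≤ d: ∫sin²(nπx/d) dx = d/2, ∫x·sin²(nπx/d) dx = d²/4, ∫x²·sin²(nπx/d) dx = d³·(1/6 − 1/(4n²π²)); higher powers xᵏ the same way, integrating xᵏ·cos(2nπx/d) by parts.
State is unnormalized: ∫|φ|² dx = 2.3500, and ∫φ*·x²·φ dx = 17.012, so ⟨x²⟩ = 17.012 / 2.3500.
⟨x²⟩ = 7.2390.

7.24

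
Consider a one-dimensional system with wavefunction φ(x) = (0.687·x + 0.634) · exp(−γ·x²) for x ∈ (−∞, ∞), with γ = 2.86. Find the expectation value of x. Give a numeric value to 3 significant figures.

⟨x⟩ = ∫ x·|φ|² dx / ∫|φ|² dx (integrals over the domain).
Expand each integrand as polynomial × e^(−2γx²) and use ∫x^(2j)·e^(−2γx²) dx = (2j−1)!!/(4γ)^j · √(π/(2γ)), odd powers → 0; here √(π/(2γ)) = 0.74110.
State is unnormalized: ∫|φ|² dx = 0.32846, and ∫φ*·x·φ dx = 0.056432, so ⟨x⟩ = 0.056432 / 0.32846.
⟨x⟩ = 0.17181.

0.172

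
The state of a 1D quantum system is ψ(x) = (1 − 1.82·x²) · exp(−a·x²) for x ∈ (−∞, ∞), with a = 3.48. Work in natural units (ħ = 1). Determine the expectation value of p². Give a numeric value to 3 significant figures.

p² ψ = −ħ² d²ψ/dx²; ⟨p²⟩ = −ħ² ∫ ψ*·ψ'' dx / ∫|ψ|² dx.
Expand each integrand as polynomial × e^(−2ax²) and use ∫x^(2j)·e^(−2ax²) dx = (2j−1)!!/(4a)^j · √(π/(2a)), odd powers → 0; here √(π/(2a)) = 0.67185. Differentiate with the product rule, d/dx e^(−ax²) = −2ax·e^(−ax²).
State is unnormalized: ∫|ψ|² dx = 0.53062, and ∫ψ*·(−ħ² ψ'') dx = 3.2292, so ⟨p²⟩ = 3.2292 / 0.53062.
⟨p²⟩ = 6.0857.

6.09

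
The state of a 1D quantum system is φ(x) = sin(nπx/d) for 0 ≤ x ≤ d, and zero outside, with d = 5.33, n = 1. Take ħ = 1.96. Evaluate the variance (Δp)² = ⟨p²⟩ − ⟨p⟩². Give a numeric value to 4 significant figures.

1.335

Compute ⟨p⟩ and ⟨p²⟩ separately; (Δp)² = ⟨p²⟩ − ⟨p⟩².
d/dx sin(nπx/d) = (nπ/d)·cos(nπx/d) and d²/dx² sin(nπx/d) = −(nπ/d)²·sin(nπx/d); on 0 ≤ x ≤ d, ∫sin²(nπx/d) dx = d/2 and ∫sin(nπx/d)·cos(nπx/d) dx = 0.
Normalization: ∫|φ|² dx = 2.6650.
⟨p⟩ = 0.0000 and ⟨p²⟩ = 1.3346.
(Δp)² = 1.3346 − (0.0000)² = 1.3346.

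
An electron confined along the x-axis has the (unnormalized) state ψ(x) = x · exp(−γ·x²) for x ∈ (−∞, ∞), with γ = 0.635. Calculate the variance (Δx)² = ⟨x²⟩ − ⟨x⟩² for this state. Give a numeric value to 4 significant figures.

Compute ⟨x⟩ and ⟨x²⟩ separately, then (Δx)² = ⟨x²⟩ − ⟨x⟩².
Expand each integrand as polynomial × e^(−2γx²) and use ∫x^(2j)·e^(−2γx²) dx = (2j−1)!!/(4γ)^j · √(π/(2γ)), odd powers → 0; here √(π/(2γ)) = 1.5728.
Normalization: ∫|ψ|² dx = 0.61921.
⟨x⟩ = 0.0000 and ⟨x²⟩ = 1.1811.
(Δx)² = 1.1811 − (0.0000)² = 1.1811.

1.181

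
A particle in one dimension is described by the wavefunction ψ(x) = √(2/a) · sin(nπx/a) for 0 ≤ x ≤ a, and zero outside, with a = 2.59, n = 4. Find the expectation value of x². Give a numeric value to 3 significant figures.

⟨x²⟩ = ∫ x²·|ψ|² dx (integrals over the domain).
With sin²θ = (1 − cos2θ)/2 on 0 ≤ x ≤ a: ∫sin²(nπx/a) dx = a/2, ∫x·sin²(nπx/a) dx = a²/4, ∫x²·sin²(nπx/a) dx = a³·(1/6 − 1/(4n²π²)); higher powers xᵏ the same way, integrating xᵏ·cos(2nπx/a) by parts.
⟨x²⟩ = 2.2148.

2.21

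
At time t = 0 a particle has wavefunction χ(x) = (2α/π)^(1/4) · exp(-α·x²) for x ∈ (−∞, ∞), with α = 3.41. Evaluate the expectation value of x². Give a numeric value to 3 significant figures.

0.0733

⟨x²⟩ = ∫ x²·|χ|² dx (integrals over the domain).
Gaussian moments: ∫x^(2j)·e^(−2αx²) dx = (2j−1)!!/(4α)^j · √(π/(2α)), odd powers integrate to 0; here √(π/(2α)) = 0.67871.
⟨x²⟩ = 0.073314.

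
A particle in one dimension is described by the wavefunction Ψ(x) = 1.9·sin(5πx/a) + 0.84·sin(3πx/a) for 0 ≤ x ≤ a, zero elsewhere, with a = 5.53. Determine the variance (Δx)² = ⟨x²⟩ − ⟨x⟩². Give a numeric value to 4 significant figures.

Compute ⟨x⟩ and ⟨x²⟩ separately, then (Δx)² = ⟨x²⟩ − ⟨x⟩².
On 0 ≤ x ≤ a (j ≠ l): ∫sin²(jπx/a) dx = a/2, ∫sin(jπx/a)·sin(lπx/a) dx = 0; diagonal moments ∫x·sin²(jπx/a) dx = a²/4, ∫x²·sin²(jπx/a) dx = a³·(1/6 − 1/(4j²π²)); cross terms ∫x·sin(jπx/a)·sin(lπx/a) dx = 0 for j + l even and −4jla²/(π²(j² − l²)²) for j + l odd, ∫x²·sin(jπx/a)·sin(lπx/a) dx = (−1)^(j+l)·4jla³/(π²(j² − l²)²); higher powers the same way via product-to-sum and parts.
Normalization: ∫|Ψ|² dx = 11.933.
⟨x⟩ = 2.7650 and ⟨x²⟩ = 11.188.
(Δx)² = 11.188 − (2.7650)² = 3.5427.

3.543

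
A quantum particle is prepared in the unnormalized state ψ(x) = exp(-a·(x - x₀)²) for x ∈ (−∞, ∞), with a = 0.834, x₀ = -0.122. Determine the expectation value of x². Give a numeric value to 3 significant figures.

0.315

⟨x²⟩ = ∫ x²·|ψ|² dx / ∫|ψ|² dx (integrals over the domain).
Gaussian moments (u = x − x₀): ∫u^(2j)·e^(−2au²) du = (2j−1)!!/(4a)^j · √(π/(2a)), odd powers integrate to 0; here √(π/(2a)) = 1.3724.
State is unnormalized: ∫|ψ|² dx = 1.3724, and ∫ψ*·x²·ψ dx = 0.43181, so ⟨x²⟩ = 0.43181 / 1.3724.
⟨x²⟩ = 0.31464.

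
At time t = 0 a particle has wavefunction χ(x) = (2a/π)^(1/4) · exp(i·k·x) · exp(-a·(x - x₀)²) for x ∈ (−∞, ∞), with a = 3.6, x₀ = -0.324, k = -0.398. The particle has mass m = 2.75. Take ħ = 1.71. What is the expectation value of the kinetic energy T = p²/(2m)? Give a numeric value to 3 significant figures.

2.00

T = −(ħ²/2m) d²/dx², so ⟨T⟩ = −(ħ²/2m) ∫ χ*·χ'' dx; with m = 2.75.
Gaussian moments (u = x − x₀): ∫u^(2j)·e^(−2au²) du = (2j−1)!!/(4a)^j · √(π/(2a)), odd powers integrate to 0; here √(π/(2a)) = 0.66055. Derivatives: χ′ = (ik − 2au)·χ, χ″ = ((ik − 2au)² − 2a)·χ; the odd-in-u pieces drop out.
⟨T⟩ = 1.9982.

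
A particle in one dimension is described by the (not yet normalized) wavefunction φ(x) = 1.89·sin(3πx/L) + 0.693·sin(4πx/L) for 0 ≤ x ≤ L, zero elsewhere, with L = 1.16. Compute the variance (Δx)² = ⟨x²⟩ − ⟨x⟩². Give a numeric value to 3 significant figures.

Compute ⟨x⟩ and ⟨x²⟩ separately, then (Δx)² = ⟨x²⟩ − ⟨x⟩².
On 0 ≤ x ≤ L (j ≠ l): ∫sin²(jπx/L) dx = L/2, ∫sin(jπx/L)·sin(lπx/L) dx = 0; diagonal moments ∫x·sin²(jπx/L) dx = L²/4, ∫x²·sin²(jπx/L) dx = L³·(1/6 − 1/(4j²π²)); cross terms ∫x·sin(jπx/L)·sin(lπx/L) dx = 0 for j + l even and −4jlL²/(π²(j² − l²)²) for j + l odd, ∫x²·sin(jπx/L)·sin(lπx/L) dx = (−1)^(j+l)·4jlL³/(π²(j² − l²)²); higher powers the same way via product-to-sum and parts.
Normalization: ∫|φ|² dx = 2.3504.
⟨x⟩ = 0.43115 and ⟨x²⟩ = 0.26868.
(Δx)² = 0.26868 − (0.43115)² = 0.082795.

0.0828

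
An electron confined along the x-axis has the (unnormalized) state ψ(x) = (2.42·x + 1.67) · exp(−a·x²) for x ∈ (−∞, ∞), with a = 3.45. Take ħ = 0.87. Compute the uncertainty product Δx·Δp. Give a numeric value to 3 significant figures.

0.439

Δx = √(⟨x²⟩−⟨x⟩²), Δp = √(⟨p²⟩−⟨p⟩²).
Expand each integrand as polynomial × e^(−2ax²) and use ∫x^(2j)·e^(−2ax²) dx = (2j−1)!!/(4a)^j · √(π/(2a)), odd powers → 0; here √(π/(2a)) = 0.67476. Differentiate with the product rule, d/dx e^(−ax²) = −2ax·e^(−ax²).
Normalization: ∫|ψ|² dx = 2.1682.
⟨x⟩ = 0.18228, ⟨x²⟩ = 0.091604 ⇒ Δx = 0.24162.
⟨p⟩ = 0.0000, ⟨p²⟩ = 3.3011 ⇒ Δp = 1.8169.
Δx·Δp = 0.43899.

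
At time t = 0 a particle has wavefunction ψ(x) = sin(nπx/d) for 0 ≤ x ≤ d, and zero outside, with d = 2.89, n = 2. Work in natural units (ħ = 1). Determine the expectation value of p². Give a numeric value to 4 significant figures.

4.727

p² ψ = −ħ² d²ψ/dx²; ⟨p²⟩ = −ħ² ∫ ψ*·ψ'' dx / ∫|ψ|² dx.
d/dx sin(nπx/d) = (nπ/d)·cos(nπx/d) and d²/dx² sin(nπx/d) = −(nπ/d)²·sin(nπx/d); on 0 ≤ x ≤ d, ∫sin²(nπx/d) dx = d/2 and ∫sin(nπx/d)·cos(nπx/d) dx = 0.
State is unnormalized: ∫|ψ|² dx = 1.4450, and ∫ψ*·(−ħ² ψ'') dx = 6.8302, so ⟨p²⟩ = 6.8302 / 1.4450.
⟨p²⟩ = 4.7268.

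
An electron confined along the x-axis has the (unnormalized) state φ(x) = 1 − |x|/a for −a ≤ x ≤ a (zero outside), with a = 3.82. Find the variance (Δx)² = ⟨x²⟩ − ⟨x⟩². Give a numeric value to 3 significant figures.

1.46

Compute ⟨x⟩ and ⟨x²⟩ separately, then (Δx)² = ⟨x²⟩ − ⟨x⟩².
φ is even, so ∫ over [−a, a] = 2∫₀ᵃ with φ = 1 − x/a there: ∫₀ᵃ (1 − x/a)² dx = a/3, ∫₀ᵃ x²(1 − x/a)² dx = a³/30, ∫₀ᵃ x⁴(1 − x/a)² dx = a⁵/105.
Normalization: ∫|φ|² dx = 2.5467.
⟨x⟩ = 0.0000 and ⟨x²⟩ = 1.4592.
(Δx)² = 1.4592 − (0.0000)² = 1.4592.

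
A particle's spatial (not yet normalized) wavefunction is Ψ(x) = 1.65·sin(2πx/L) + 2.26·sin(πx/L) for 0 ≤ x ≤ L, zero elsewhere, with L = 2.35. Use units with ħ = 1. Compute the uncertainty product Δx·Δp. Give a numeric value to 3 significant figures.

Δx = √(⟨x²⟩−⟨x⟩²), Δp = √(⟨p²⟩−⟨p⟩²).
On 0 ≤ x ≤ L (j ≠ l): ∫sin²(jπx/L) dx = L/2, ∫sin(jπx/L)·sin(lπx/L) dx = 0; diagonal moments ∫x·sin²(jπx/L) dx = L²/4, ∫x²·sin²(jπx/L) dx = L³·(1/6 − 1/(4j²π²)); cross terms ∫x·sin(jπx/L)·sin(lπx/L) dx = 0 for j + l even and −4jlL²/(π²(j² − l²)²) for j + l odd, ∫x²·sin(jπx/L)·sin(lπx/L) dx = (−1)^(j+l)·4jlL³/(π²(j² − l²)²); higher powers the same way via product-to-sum and parts. d²/dx² sin(jπx/L) = −(jπ/L)²·sin(jπx/L); on 0 ≤ x ≤ L, ∫sin²(jπx/L) dx = L/2 and ∫sin(jπx/L)·sin(lπx/L) dx = 0 for j ≠ l, so only diagonal terms survive in ∫|Ψ|² and ∫Ψ·Ψ″; ∫Ψ·Ψ′ dx = [Ψ²/2] between the walls = 0.
Normalization: ∫|Ψ|² dx = 9.2004.
⟨x⟩ = 0.77182, ⟨x²⟩ = 0.68654 ⇒ Δx = 0.30139.
⟨p⟩ = 0.0000, ⟨p²⟩ = 3.6513 ⇒ Δp = 1.9108.
Δx·Δp = 0.57591.

0.576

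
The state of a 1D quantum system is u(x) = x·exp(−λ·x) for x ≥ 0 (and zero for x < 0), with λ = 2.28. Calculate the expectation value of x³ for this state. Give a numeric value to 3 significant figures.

0.633

⟨x³⟩ = ∫ x³·|u|² dx / ∫|u|² dx (integrals over the domain).
Every integrand reduces to terms xʲ·e^(−2λx) on [0, ∞); use ∫₀^∞ xʲ·e^(−2λx) dx = j!/(2λ)^(j+1).
State is unnormalized: ∫|u|² dx = 0.021093, and ∫u*·x³·u dx = 0.013347, so ⟨x³⟩ = 0.013347 / 0.021093.
⟨x³⟩ = 0.63279.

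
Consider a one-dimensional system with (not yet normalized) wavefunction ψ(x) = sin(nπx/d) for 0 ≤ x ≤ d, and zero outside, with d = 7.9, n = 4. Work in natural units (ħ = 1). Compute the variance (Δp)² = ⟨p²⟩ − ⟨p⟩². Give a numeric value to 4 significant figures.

2.530

Compute ⟨p⟩ and ⟨p²⟩ separately; (Δp)² = ⟨p²⟩ − ⟨p⟩².
d/dx sin(nπx/d) = (nπ/d)·cos(nπx/d) and d²/dx² sin(nπx/d) = −(nπ/d)²·sin(nπx/d); on 0 ≤ x ≤ d, ∫sin²(nπx/d) dx = d/2 and ∫sin(nπx/d)·cos(nπx/d) dx = 0.
Normalization: ∫|ψ|² dx = 3.9500.
⟨p⟩ = 0.0000 and ⟨p²⟩ = 2.5303.
(Δp)² = 2.5303 − (0.0000)² = 2.5303.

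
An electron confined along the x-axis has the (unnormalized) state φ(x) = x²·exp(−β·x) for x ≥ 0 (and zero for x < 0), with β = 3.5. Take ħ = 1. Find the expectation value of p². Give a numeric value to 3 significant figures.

4.08

p² φ = −ħ² d²φ/dx²; ⟨p²⟩ = −ħ² ∫ φ*·φ'' dx / ∫|φ|² dx.
Differentiate x²·exp(−β·x) with the product rule; every integrand then reduces to terms xʲ·e^(−2βx) on [0, ∞), with ∫₀^∞ xʲ·e^(−2βx) dx = j!/(2β)^(j+1).
State is unnormalized: ∫|φ|² dx = 0.0014280, and ∫φ*·(−ħ² φ'') dx = 0.0058309, so ⟨p²⟩ = 0.0058309 / 0.0014280.
⟨p²⟩ = 4.0833.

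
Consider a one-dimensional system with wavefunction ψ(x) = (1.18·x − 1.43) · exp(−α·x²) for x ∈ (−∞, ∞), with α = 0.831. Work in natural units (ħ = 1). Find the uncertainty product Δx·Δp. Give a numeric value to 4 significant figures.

0.5097

Δx = √(⟨x²⟩−⟨x⟩²), Δp = √(⟨p²⟩−⟨p⟩²).
Expand each integrand as polynomial × e^(−2αx²) and use ∫x^(2j)·e^(−2αx²) dx = (2j−1)!!/(4α)^j · √(π/(2α)), odd powers → 0; here √(π/(2α)) = 1.3749. Differentiate with the product rule, d/dx e^(−αx²) = −2αx·e^(−αx²).
Normalization: ∫|ψ|² dx = 3.3874.
⟨x⟩ = -0.41208, ⟨x²⟩ = 0.40314 ⇒ Δx = 0.48304.
⟨p⟩ = 0.0000, ⟨p²⟩ = 1.1136 ⇒ Δp = 1.0553.
Δx·Δp = 0.50973.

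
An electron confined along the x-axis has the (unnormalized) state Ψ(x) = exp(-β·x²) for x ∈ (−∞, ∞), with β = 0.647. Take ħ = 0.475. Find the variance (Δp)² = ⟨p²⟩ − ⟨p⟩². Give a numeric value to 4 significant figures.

Compute ⟨p⟩ and ⟨p²⟩ separately; (Δp)² = ⟨p²⟩ − ⟨p⟩².
Gaussian moments: ∫x^(2j)·e^(−2βx²) dx = (2j−1)!!/(4β)^j · √(π/(2β)), odd powers integrate to 0; here √(π/(2β)) = 1.5581. Derivatives: d/dx e^(−βx²) = −2βx·e^(−βx²), d²/dx² e^(−βx²) = (4β²x² − 2β)·e^(−βx²).
Normalization: ∫|Ψ|² dx = 1.5581.
⟨p⟩ = 0.0000 and ⟨p²⟩ = 0.14598.
(Δp)² = 0.14598 − (0.0000)² = 0.14598.

0.1460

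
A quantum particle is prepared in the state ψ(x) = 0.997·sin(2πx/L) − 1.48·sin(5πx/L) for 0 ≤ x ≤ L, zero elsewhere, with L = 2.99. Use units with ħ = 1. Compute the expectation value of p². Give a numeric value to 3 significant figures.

p² ψ = −ħ² d²ψ/dx²; ⟨p²⟩ = −ħ² ∫ ψ*·ψ'' dx / ∫|ψ|² dx.
d²/dx² sin(jπx/L) = −(jπ/L)²·sin(jπx/L); on 0 ≤ x ≤ L, ∫sin²(jπx/L) dx = L/2 and ∫sin(jπx/L)·sin(lπx/L) dx = 0 for j ≠ l, so only diagonal terms survive in ∫|ψ|² and ∫ψ·ψ″; ∫ψ·ψ′ dx = [ψ²/2] between the walls = 0.
State is unnormalized: ∫|ψ|² dx = 4.7607, and ∫ψ*·(−ħ² ψ'') dx = 96.940, so ⟨p²⟩ = 96.940 / 4.7607.
⟨p²⟩ = 20.363.

20.4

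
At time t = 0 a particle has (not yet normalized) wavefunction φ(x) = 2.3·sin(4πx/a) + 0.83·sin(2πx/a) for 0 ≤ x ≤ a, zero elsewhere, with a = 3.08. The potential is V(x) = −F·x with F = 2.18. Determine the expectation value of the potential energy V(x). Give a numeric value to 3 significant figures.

⟨V⟩ = ∫ V(x)·|φ|² dx / ∫|φ|² dx.
On 0 ≤ x ≤ a (j ≠ l): ∫sin²(jπx/a) dx = a/2, ∫sin(jπx/a)·sin(lπx/a) dx = 0; diagonal moments ∫x·sin²(jπx/a) dx = a²/4, ∫x²·sin²(jπx/a) dx = a³·(1/6 − 1/(4j²π²)); cross terms ∫x·sin(jπx/a)·sin(lπx/a) dx = 0 for j + l even and −4jla²/(π²(j² − l²)²) for j + l odd, ∫x²·sin(jπx/a)·sin(lπx/a) dx = (−1)^(j+l)·4jla³/(π²(j² − l²)²); higher powers the same way via product-to-sum and parts.
State is unnormalized: ∫|φ|² dx = 9.2075, and ∫φ*·V(x)·φ dx = -30.911, so ⟨V⟩ = -30.911 / 9.2075.
⟨V⟩ = -3.3572.

-3.36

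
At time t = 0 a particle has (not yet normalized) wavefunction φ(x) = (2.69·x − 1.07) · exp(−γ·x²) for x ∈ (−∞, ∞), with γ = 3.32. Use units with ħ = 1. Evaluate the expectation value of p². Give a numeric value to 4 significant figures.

p² φ = −ħ² d²φ/dx²; ⟨p²⟩ = −ħ² ∫ φ*·φ'' dx / ∫|φ|² dx.
Expand each integrand as polynomial × e^(−2γx²) and use ∫x^(2j)·e^(−2γx²) dx = (2j−1)!!/(4γ)^j · √(π/(2γ)), odd powers → 0; here √(π/(2γ)) = 0.68785. Differentiate with the product rule, d/dx e^(−γx²) = −2γx·e^(−γx²).
State is unnormalized: ∫|φ|² dx = 1.1623, and ∫φ*·(−ħ² φ'') dx = 6.3475, so ⟨p²⟩ = 6.3475 / 1.1623.
⟨p²⟩ = 5.4611.

5.461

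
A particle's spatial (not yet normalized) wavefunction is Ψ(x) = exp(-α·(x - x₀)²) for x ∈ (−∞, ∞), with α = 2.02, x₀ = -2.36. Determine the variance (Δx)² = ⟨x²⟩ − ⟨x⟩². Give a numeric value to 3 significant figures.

Compute ⟨x⟩ and ⟨x²⟩ separately, then (Δx)² = ⟨x²⟩ − ⟨x⟩².
Gaussian moments (u = x − x₀): ∫u^(2j)·e^(−2αu²) du = (2j−1)!!/(4α)^j · √(π/(2α)), odd powers integrate to 0; here √(π/(2α)) = 0.88183.
Normalization: ∫|Ψ|² dx = 0.88183.
⟨x⟩ = -2.3600 and ⟨x²⟩ = 5.6934.
(Δx)² = 5.6934 − (-2.3600)² = 0.12376.

0.124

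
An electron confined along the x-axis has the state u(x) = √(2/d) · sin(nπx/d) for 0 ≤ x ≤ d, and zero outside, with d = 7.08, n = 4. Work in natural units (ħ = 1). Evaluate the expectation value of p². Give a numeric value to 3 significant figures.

p² u = −ħ² d²u/dx²; ⟨p²⟩ = −ħ² ∫ u*·u'' dx.
d/dx sin(nπx/d) = (nπ/d)·cos(nπx/d) and d²/dx² sin(nπx/d) = −(nπ/d)²·sin(nπx/d); on 0 ≤ x ≤ d, ∫sin²(nπx/d) dx = d/2 and ∫sin(nπx/d)·cos(nπx/d) dx = 0.
⟨p²⟩ = 3.1503.

3.15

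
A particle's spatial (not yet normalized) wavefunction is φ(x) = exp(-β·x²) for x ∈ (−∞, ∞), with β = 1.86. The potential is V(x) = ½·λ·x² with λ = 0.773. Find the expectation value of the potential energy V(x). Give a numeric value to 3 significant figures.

⟨V⟩ = ∫ V(x)·|φ|² dx / ∫|φ|² dx.
Gaussian moments: ∫x^(2j)·e^(−2βx²) dx = (2j−1)!!/(4β)^j · √(π/(2β)), odd powers integrate to 0; here √(π/(2β)) = 0.91897.
State is unnormalized: ∫|φ|² dx = 0.91897, and ∫φ*·V(x)·φ dx = 0.047740, so ⟨V⟩ = 0.047740 / 0.91897.
⟨V⟩ = 0.051949.

0.0519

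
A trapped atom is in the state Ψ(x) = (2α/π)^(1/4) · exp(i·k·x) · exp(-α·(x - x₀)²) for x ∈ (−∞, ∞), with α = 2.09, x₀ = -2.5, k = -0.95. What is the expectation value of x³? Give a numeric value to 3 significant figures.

⟨x³⟩ = ∫ x³·|Ψ|² dx (integrals over the domain).
Gaussian moments (u = x − x₀): ∫u^(2j)·e^(−2αu²) du = (2j−1)!!/(4α)^j · √(π/(2α)), odd powers integrate to 0; here √(π/(2α)) = 0.86694.
⟨x³⟩ = -16.522.

-16.5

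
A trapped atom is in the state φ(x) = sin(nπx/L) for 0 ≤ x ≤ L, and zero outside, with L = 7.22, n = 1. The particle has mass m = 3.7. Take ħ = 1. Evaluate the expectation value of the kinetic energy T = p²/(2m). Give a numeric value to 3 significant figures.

T = −(ħ²/2m) d²/dx², so ⟨T⟩ = −(ħ²/2m) ∫ φ*·φ'' dx / ∫|φ|² dx; with m = 3.7.
d/dx sin(nπx/L) = (nπ/L)·cos(nπx/L) and d²/dx² sin(nπx/L) = −(nπ/L)²·sin(nπx/L); on 0 ≤ x ≤ L, ∫sin²(nπx/L) dx = L/2 and ∫sin(nπx/L)·cos(nπx/L) dx = 0.
State is unnormalized: ∫|φ|² dx = 3.6100, and ∫φ*·(−ħ²/2m · φ'') dx = 0.092364, so ⟨T⟩ = 0.092364 / 3.6100.
⟨T⟩ = 0.025585.

0.0256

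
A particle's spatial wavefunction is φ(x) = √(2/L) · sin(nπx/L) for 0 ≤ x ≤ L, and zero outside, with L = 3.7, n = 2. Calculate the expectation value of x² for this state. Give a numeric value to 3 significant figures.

4.39

⟨x²⟩ = ∫ x²·|φ|² dx (integrals over the domain).
With sin²θ = (1 − cos2θ)/2 on 0 ≤ x ≤ L: ∫sin²(nπx/L) dx = L/2, ∫x·sin²(nπx/L) dx = L²/4, ∫x²·sin²(nπx/L) dx = L³·(1/6 − 1/(4n²π²)); higher powers xᵏ the same way, integrating xᵏ·cos(2nπx/L) by parts.
⟨x²⟩ = 4.3899.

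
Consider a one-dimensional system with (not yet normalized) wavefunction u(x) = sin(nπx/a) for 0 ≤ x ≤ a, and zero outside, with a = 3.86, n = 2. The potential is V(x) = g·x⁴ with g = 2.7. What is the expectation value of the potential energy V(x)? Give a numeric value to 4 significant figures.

⟨V⟩ = ∫ V(x)·|u|² dx / ∫|u|² dx.
With sin²θ = (1 − cos2θ)/2 on 0 ≤ x ≤ a: ∫sin²(nπx/a) dx = a/2, ∫x·sin²(nπx/a) dx = a²/4, ∫x²·sin²(nπx/a) dx = a³·(1/6 − 1/(4n²π²)); higher powers xᵏ the same way, integrating xᵏ·cos(2nπx/a) by parts.
State is unnormalized: ∫|u|² dx = 1.9300, and ∫u*·V(x)·u dx = 203.18, so ⟨V⟩ = 203.18 / 1.9300.
⟨V⟩ = 105.27.

105.3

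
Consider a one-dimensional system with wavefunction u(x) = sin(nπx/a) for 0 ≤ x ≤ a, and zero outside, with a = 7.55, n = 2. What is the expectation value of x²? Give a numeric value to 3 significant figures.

18.3

⟨x²⟩ = ∫ x²·|u|² dx / ∫|u|² dx (integrals over the domain).
With sin²θ = (1 − cos2θ)/2 on 0 ≤ x ≤ a: ∫sin²(nπx/a) dx = a/2, ∫x·sin²(nπx/a) dx = a²/4, ∫x²·sin²(nπx/a) dx = a³·(1/6 − 1/(4n²π²)); higher powers xᵏ the same way, integrating xᵏ·cos(2nπx/a) by parts.
State is unnormalized: ∫|u|² dx = 3.7750, and ∫u*·x²·u dx = 69.003, so ⟨x²⟩ = 69.003 / 3.7750.
⟨x²⟩ = 18.279.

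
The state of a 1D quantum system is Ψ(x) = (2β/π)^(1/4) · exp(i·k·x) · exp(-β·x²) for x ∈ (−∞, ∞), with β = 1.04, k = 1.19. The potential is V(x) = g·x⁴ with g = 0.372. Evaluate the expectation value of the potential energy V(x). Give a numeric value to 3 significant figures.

0.0645

⟨V⟩ = ∫ V(x)·|Ψ|² dx.
Gaussian moments: ∫x^(2j)·e^(−2βx²) dx = (2j−1)!!/(4β)^j · √(π/(2β)), odd powers integrate to 0; here √(π/(2β)) = 1.2290.
⟨V⟩ = 0.064488.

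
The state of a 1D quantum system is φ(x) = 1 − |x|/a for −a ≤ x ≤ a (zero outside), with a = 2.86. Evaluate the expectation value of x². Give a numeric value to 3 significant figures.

0.818

⟨x²⟩ = ∫ x²·|φ|² dx / ∫|φ|² dx (integrals over the domain).
φ is even, so ∫ over [−a, a] = 2∫₀ᵃ with φ = 1 − x/a there: ∫₀ᵃ (1 − x/a)² dx = a/3, ∫₀ᵃ x²(1 − x/a)² dx = a³/30, ∫₀ᵃ x⁴(1 − x/a)² dx = a⁵/105.
State is unnormalized: ∫|φ|² dx = 1.9067, and ∫φ*·x²·φ dx = 1.5596, so ⟨x²⟩ = 1.5596 / 1.9067.
⟨x²⟩ = 0.81796.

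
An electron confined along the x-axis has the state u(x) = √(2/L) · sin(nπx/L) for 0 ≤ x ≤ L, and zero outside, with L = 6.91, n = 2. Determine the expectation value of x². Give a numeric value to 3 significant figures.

15.3

⟨x²⟩ = ∫ x²·|u|² dx (integrals over the domain).
With sin²θ = (1 − cos2θ)/2 on 0 ≤ x ≤ L: ∫sin²(nπx/L) dx = L/2, ∫x·sin²(nπx/L) dx = L²/4, ∫x²·sin²(nπx/L) dx = L³·(1/6 − 1/(4n²π²)); higher powers xᵏ the same way, integrating xᵏ·cos(2nπx/L) by parts.
⟨x²⟩ = 15.311.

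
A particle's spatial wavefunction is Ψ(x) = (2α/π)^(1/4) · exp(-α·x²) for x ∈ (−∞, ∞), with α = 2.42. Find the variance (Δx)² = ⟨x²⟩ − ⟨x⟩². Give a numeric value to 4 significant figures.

Compute ⟨x⟩ and ⟨x²⟩ separately, then (Δx)² = ⟨x²⟩ − ⟨x⟩².
Gaussian moments: ∫x^(2j)·e^(−2αx²) dx = (2j−1)!!/(4α)^j · √(π/(2α)), odd powers integrate to 0; here √(π/(2α)) = 0.80566.
⟨x⟩ = 0.0000 and ⟨x²⟩ = 0.10331.
(Δx)² = 0.10331 − (0.0000)² = 0.10331.

0.1033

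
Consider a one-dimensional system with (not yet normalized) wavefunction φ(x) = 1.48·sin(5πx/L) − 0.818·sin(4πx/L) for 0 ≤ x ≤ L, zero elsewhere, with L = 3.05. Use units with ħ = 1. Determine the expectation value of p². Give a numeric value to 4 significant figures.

24.29

p² φ = −ħ² d²φ/dx²; ⟨p²⟩ = −ħ² ∫ φ*·φ'' dx / ∫|φ|² dx.
d²/dx² sin(jπx/L) = −(jπ/L)²·sin(jπx/L); on 0 ≤ x ≤ L, ∫sin²(jπx/L) dx = L/2 and ∫sin(jπx/L)·sin(lπx/L) dx = 0 for j ≠ l, so only diagonal terms survive in ∫|φ|² and ∫φ·φ″; ∫φ·φ′ dx = [φ²/2] between the walls = 0.
State is unnormalized: ∫|φ|² dx = 4.3608, and ∫φ*·(−ħ² φ'') dx = 105.92, so ⟨p²⟩ = 105.92 / 4.3608.
⟨p²⟩ = 24.290.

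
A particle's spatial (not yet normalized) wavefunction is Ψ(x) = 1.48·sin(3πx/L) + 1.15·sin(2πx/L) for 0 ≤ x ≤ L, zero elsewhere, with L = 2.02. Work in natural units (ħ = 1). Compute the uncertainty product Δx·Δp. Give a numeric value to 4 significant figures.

Δx = √(⟨x²⟩−⟨x⟩²), Δp = √(⟨p²⟩−⟨p⟩²).
On 0 ≤ x ≤ L (j ≠ l): ∫sin²(jπx/L) dx = L/2, ∫sin(jπx/L)·sin(lπx/L) dx = 0; diagonal moments ∫x·sin²(jπx/L) dx = L²/4, ∫x²·sin²(jπx/L) dx = L³·(1/6 − 1/(4j²π²)); cross terms ∫x·sin(jπx/L)·sin(lπx/L) dx = 0 for j + l even and −4jlL²/(π²(j² − l²)²) for j + l odd, ∫x²·sin(jπx/L)·sin(lπx/L) dx = (−1)^(j+l)·4jlL³/(π²(j² − l²)²); higher powers the same way via product-to-sum and parts. d²/dx² sin(jπx/L) = −(jπ/L)²·sin(jπx/L); on 0 ≤ x ≤ L, ∫sin²(jπx/L) dx = L/2 and ∫sin(jπx/L)·sin(lπx/L) dx = 0 for j ≠ l, so only diagonal terms survive in ∫|Ψ|² and ∫Ψ·Ψ″; ∫Ψ·Ψ′ dx = [Ψ²/2] between the walls = 0.
Normalization: ∫|Ψ|² dx = 3.5480.
⟨x⟩ = 0.62922, ⟨x²⟩ = 0.55718 ⇒ Δx = 0.40157.
⟨p⟩ = 0.0000, ⟨p²⟩ = 17.216 ⇒ Δp = 4.1492.
Δx·Δp = 1.6662.

1.666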